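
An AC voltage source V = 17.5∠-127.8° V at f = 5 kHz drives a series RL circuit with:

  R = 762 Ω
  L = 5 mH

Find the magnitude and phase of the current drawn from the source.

Step 1 — Angular frequency: ω = 2π·f = 2π·5000 = 3.142e+04 rad/s.
Step 2 — Component impedances:
  R: Z = R = 762 Ω
  L: Z = jωL = j·3.142e+04·0.005 = 0 + j157.1 Ω
Step 3 — Series combination: Z_total = R + L = 762 + j157.1 Ω = 778∠11.6° Ω.
Step 4 — Source phasor: V = 17.5∠-127.8° V = -10.73 - j13.83 V.
Step 5 — Ohm's law: I = V / Z_total = (-10.73 - j13.83) / (762 + j157.1) = -0.01709 - j0.01462 A.
Step 6 — Convert to polar: |I| = 0.02249 A, ∠I = -139.4°.

I = 0.02249∠-139.4° A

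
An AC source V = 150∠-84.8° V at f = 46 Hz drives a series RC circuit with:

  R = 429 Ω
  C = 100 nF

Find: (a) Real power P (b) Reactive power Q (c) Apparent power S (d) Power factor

Step 1 — Angular frequency: ω = 2π·f = 2π·46 = 289 rad/s.
Step 2 — Component impedances:
  R: Z = R = 429 Ω
  C: Z = 1/(jωC) = -j/(ω·C) = 0 - j3.46e+04 Ω
Step 3 — Series combination: Z_total = R + C = 429 - j3.46e+04 Ω = 3.46e+04∠-89.3° Ω.
Step 4 — Source phasor: V = 150∠-84.8° V = 13.59 - j149.4 V.
Step 5 — Current: I = V / Z = 0.004322 + j0.0003393 A = 0.004335∠4.5° A.
Step 6 — Complex power: S = V·I* = 0.008062 - j0.6502 VA.
Step 7 — Real power: P = Re(S) = 0.008062 W.
Step 8 — Reactive power: Q = Im(S) = -0.6502 VAR.
Step 9 — Apparent power: |S| = 0.6503 VA.
Step 10 — Power factor: PF = P/|S| = 0.0124 (leading).

(a) P = 0.008062 W  (b) Q = -0.6502 VAR  (c) S = 0.6503 VA  (d) PF = 0.0124 (leading)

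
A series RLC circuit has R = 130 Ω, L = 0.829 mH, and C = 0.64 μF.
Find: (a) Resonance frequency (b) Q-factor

Step 1 — Resonance condition Im(Z)=0 gives ω₀ = 1/√(LC).
Step 2 — ω₀ = 1/√(0.000829·6.4e-07) = 4.341e+04 rad/s.
Step 3 — f₀ = ω₀/(2π) = 6910 Hz.
Step 4 — Series Q: Q = ω₀L/R = 4.341e+04·0.000829/130 = 0.2768.

(a) f₀ = 6910 Hz  (b) Q = 0.2768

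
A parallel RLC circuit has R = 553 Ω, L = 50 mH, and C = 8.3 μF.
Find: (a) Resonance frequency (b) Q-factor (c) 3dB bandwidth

Step 1 — Resonance: ω₀ = 1/√(LC) = 1/√(0.05·8.3e-06) = 1552 rad/s.
Step 2 — f₀ = ω₀/(2π) = 247.1 Hz.
Step 3 — Parallel Q: Q = R/(ω₀L) = 553/(1552·0.05) = 7.125.
Step 4 — Bandwidth: Δω = ω₀/Q = 217.9 rad/s; BW = Δω/(2π) = 34.68 Hz.

(a) f₀ = 247.1 Hz  (b) Q = 7.125  (c) BW = 34.68 Hz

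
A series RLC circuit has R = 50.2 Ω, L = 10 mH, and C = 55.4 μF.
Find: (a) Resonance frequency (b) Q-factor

Step 1 — Resonance condition Im(Z)=0 gives ω₀ = 1/√(LC).
Step 2 — ω₀ = 1/√(0.01·5.54e-05) = 1344 rad/s.
Step 3 — f₀ = ω₀/(2π) = 213.8 Hz.
Step 4 — Series Q: Q = ω₀L/R = 1344·0.01/50.2 = 0.2676.

(a) f₀ = 213.8 Hz  (b) Q = 0.2676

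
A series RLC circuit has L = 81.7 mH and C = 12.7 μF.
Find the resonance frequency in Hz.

Step 1 — Resonance condition Im(Z)=0 gives ω₀ = 1/√(LC).
Step 2 — ω₀ = 1/√(0.0817·1.27e-05) = 981.7 rad/s.
Step 3 — f₀ = ω₀/(2π) = 156.2 Hz.

f₀ = 156.2 Hz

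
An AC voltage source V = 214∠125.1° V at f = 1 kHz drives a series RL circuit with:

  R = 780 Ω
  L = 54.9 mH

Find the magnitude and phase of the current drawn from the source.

Step 1 — Angular frequency: ω = 2π·f = 2π·1000 = 6283 rad/s.
Step 2 — Component impedances:
  R: Z = R = 780 Ω
  L: Z = jωL = j·6283·0.0549 = 0 + j344.9 Ω
Step 3 — Series combination: Z_total = R + L = 780 + j344.9 Ω = 852.9∠23.9° Ω.
Step 4 — Source phasor: V = 214∠125.1° V = -123.1 + j175.1 V.
Step 5 — Ohm's law: I = V / Z_total = (-123.1 + j175.1) / (780 + j344.9) = -0.04892 + j0.2461 A.
Step 6 — Convert to polar: |I| = 0.2509 A, ∠I = 101.2°.

I = 0.2509∠101.2° A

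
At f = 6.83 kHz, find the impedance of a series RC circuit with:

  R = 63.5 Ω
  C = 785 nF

Step 1 — Angular frequency: ω = 2π·f = 2π·6830 = 4.291e+04 rad/s.
Step 2 — Component impedances:
  R: Z = R = 63.5 Ω
  C: Z = 1/(jωC) = -j/(ω·C) = 0 - j29.68 Ω
Step 3 — Series combination: Z_total = R + C = 63.5 - j29.68 Ω = 70.1∠-25.1° Ω.

Z = 63.5 - j29.68 Ω = 70.1∠-25.1° Ω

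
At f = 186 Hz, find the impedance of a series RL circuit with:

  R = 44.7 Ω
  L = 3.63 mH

Step 1 — Angular frequency: ω = 2π·f = 2π·186 = 1169 rad/s.
Step 2 — Component impedances:
  R: Z = R = 44.7 Ω
  L: Z = jωL = j·1169·0.00363 = 0 + j4.242 Ω
Step 3 — Series combination: Z_total = R + L = 44.7 + j4.242 Ω = 44.9∠5.4° Ω.

Z = 44.7 + j4.242 Ω = 44.9∠5.4° Ω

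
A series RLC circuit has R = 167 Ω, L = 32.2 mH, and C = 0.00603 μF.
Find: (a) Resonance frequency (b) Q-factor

Step 1 — Resonance condition Im(Z)=0 gives ω₀ = 1/√(LC).
Step 2 — ω₀ = 1/√(0.0322·6.03e-09) = 7.177e+04 rad/s.
Step 3 — f₀ = ω₀/(2π) = 1.142e+04 Hz.
Step 4 — Series Q: Q = ω₀L/R = 7.177e+04·0.0322/167 = 13.84.

(a) f₀ = 1.142e+04 Hz  (b) Q = 13.84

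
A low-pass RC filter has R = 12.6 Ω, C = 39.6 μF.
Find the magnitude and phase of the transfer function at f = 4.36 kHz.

Step 1 — Angular frequency: ω = 2π·4360 = 2.739e+04 rad/s.
Step 2 — Transfer function: H(jω) = 1/(1 + jωRC).
Step 3 — Denominator: 1 + jωRC = 1 + j·2.739e+04·12.6·3.96e-05 = 1 + j13.67.
Step 4 — H = 0.005324 - j0.07277.
Step 5 — Magnitude: |H| = 0.07296 (-22.7 dB); phase: φ = -85.8°.

|H| = 0.07296 (-22.7 dB), φ = -85.8°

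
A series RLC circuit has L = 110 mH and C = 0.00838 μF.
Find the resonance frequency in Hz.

Step 1 — Resonance condition Im(Z)=0 gives ω₀ = 1/√(LC).
Step 2 — ω₀ = 1/√(0.11·8.38e-09) = 3.294e+04 rad/s.
Step 3 — f₀ = ω₀/(2π) = 5242 Hz.

f₀ = 5242 Hz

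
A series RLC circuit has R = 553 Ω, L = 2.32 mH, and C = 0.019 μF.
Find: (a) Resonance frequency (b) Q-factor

Step 1 — Resonance condition Im(Z)=0 gives ω₀ = 1/√(LC).
Step 2 — ω₀ = 1/√(0.00232·1.9e-08) = 1.506e+05 rad/s.
Step 3 — f₀ = ω₀/(2π) = 2.397e+04 Hz.
Step 4 — Series Q: Q = ω₀L/R = 1.506e+05·0.00232/553 = 0.6319.

(a) f₀ = 2.397e+04 Hz  (b) Q = 0.6319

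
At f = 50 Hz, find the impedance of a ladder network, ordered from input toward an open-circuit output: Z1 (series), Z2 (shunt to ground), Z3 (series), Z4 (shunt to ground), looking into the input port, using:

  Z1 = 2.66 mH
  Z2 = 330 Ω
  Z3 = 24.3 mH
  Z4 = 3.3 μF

Step 1 — Angular frequency: ω = 2π·f = 2π·50 = 314.2 rad/s.
Step 2 — Component impedances:
  Z1: Z = jωL = j·314.2·0.00266 = 0 + j0.8357 Ω
  Z2: Z = R = 330 Ω
  Z3: Z = jωL = j·314.2·0.0243 = 0 + j7.634 Ω
  Z4: Z = 1/(jωC) = -j/(ω·C) = 0 - j964.6 Ω
Step 3 — Ladder network (open output): work backward from the far end, alternating series and parallel combinations. Z_in = 294.9 - j100.9 Ω = 311.7∠-18.9° Ω.

Z = 294.9 - j100.9 Ω = 311.7∠-18.9° Ω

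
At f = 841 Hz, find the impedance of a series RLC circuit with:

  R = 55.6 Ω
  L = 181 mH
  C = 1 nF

Step 1 — Angular frequency: ω = 2π·f = 2π·841 = 5284 rad/s.
Step 2 — Component impedances:
  R: Z = R = 55.6 Ω
  L: Z = jωL = j·5284·0.181 = 0 + j956.4 Ω
  C: Z = 1/(jωC) = -j/(ω·C) = 0 - j1.892e+05 Ω
Step 3 — Series combination: Z_total = R + L + C = 55.6 - j1.883e+05 Ω = 1.883e+05∠-90.0° Ω.

Z = 55.6 - j1.883e+05 Ω = 1.883e+05∠-90.0° Ω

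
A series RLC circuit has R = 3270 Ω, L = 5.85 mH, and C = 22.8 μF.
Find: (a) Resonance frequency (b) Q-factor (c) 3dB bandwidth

Step 1 — Resonance: ω₀ = 1/√(LC) = 1/√(0.00585·2.28e-05) = 2738 rad/s.
Step 2 — f₀ = ω₀/(2π) = 435.8 Hz.
Step 3 — Series Q: Q = ω₀L/R = 2738·0.00585/3270 = 0.004898.
Step 4 — Bandwidth: Δω = ω₀/Q = 5.59e+05 rad/s; BW = Δω/(2π) = 8.896e+04 Hz.

(a) f₀ = 435.8 Hz  (b) Q = 0.004898  (c) BW = 8.896e+04 Hz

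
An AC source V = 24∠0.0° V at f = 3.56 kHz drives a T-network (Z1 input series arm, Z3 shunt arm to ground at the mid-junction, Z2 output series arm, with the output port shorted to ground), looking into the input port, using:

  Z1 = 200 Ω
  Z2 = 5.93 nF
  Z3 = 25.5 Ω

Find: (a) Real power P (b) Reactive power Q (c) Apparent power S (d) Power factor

Step 1 — Angular frequency: ω = 2π·f = 2π·3560 = 2.237e+04 rad/s.
Step 2 — Component impedances:
  Z1: Z = R = 200 Ω
  Z2: Z = 1/(jωC) = -j/(ω·C) = 0 - j7539 Ω
  Z3: Z = R = 25.5 Ω
Step 3 — With the output port shorted to ground, the output series arm Z2 runs from the junction to ground; the shunt arm Z3 also runs from the junction to ground. They appear in parallel: Z3 || Z2 = 25.5 - j0.08625 Ω.
Step 4 — Series with input arm Z1: Z_in = Z1 + (Z3 || Z2) = 225.5 - j0.08625 Ω = 225.5∠-0.0° Ω.
Step 5 — Source phasor: V = 24∠0.0° V = 24 V.
Step 6 — Current: I = V / Z = 0.1064 + j4.071e-05 A = 0.1064∠0.0° A.
Step 7 — Complex power: S = V·I* = 2.554 - j0.000977 VA.
Step 8 — Real power: P = Re(S) = 2.554 W.
Step 9 — Reactive power: Q = Im(S) = -0.000977 VAR.
Step 10 — Apparent power: |S| = 2.554 VA.
Step 11 — Power factor: PF = P/|S| = 1 (leading).

(a) P = 2.554 W  (b) Q = -0.000977 VAR  (c) S = 2.554 VA  (d) PF = 1 (leading)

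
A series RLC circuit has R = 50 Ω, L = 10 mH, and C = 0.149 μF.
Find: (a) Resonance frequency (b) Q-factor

Step 1 — Resonance condition Im(Z)=0 gives ω₀ = 1/√(LC).
Step 2 — ω₀ = 1/√(0.01·1.49e-07) = 2.591e+04 rad/s.
Step 3 — f₀ = ω₀/(2π) = 4123 Hz.
Step 4 — Series Q: Q = ω₀L/R = 2.591e+04·0.01/50 = 5.181.

(a) f₀ = 4123 Hz  (b) Q = 5.181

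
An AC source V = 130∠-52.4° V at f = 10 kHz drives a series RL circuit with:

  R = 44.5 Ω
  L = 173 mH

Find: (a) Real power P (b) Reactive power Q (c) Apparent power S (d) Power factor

Step 1 — Angular frequency: ω = 2π·f = 2π·1e+04 = 6.283e+04 rad/s.
Step 2 — Component impedances:
  R: Z = R = 44.5 Ω
  L: Z = jωL = j·6.283e+04·0.173 = 0 + j1.087e+04 Ω
Step 3 — Series combination: Z_total = R + L = 44.5 + j1.087e+04 Ω = 1.087e+04∠89.8° Ω.
Step 4 — Source phasor: V = 130∠-52.4° V = 79.32 - j103 V.
Step 5 — Current: I = V / Z = -0.009445 - j0.007336 A = 0.01196∠-142.2° A.
Step 6 — Complex power: S = V·I* = 0.006365 + j1.555 VA.
Step 7 — Real power: P = Re(S) = 0.006365 W.
Step 8 — Reactive power: Q = Im(S) = 1.555 VAR.
Step 9 — Apparent power: |S| = 1.555 VA.
Step 10 — Power factor: PF = P/|S| = 0.004094 (lagging).

(a) P = 0.006365 W  (b) Q = 1.555 VAR  (c) S = 1.555 VA  (d) PF = 0.004094 (lagging)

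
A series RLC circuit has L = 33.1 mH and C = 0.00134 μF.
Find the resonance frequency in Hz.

Step 1 — Resonance condition Im(Z)=0 gives ω₀ = 1/√(LC).
Step 2 — ω₀ = 1/√(0.0331·1.34e-09) = 1.502e+05 rad/s.
Step 3 — f₀ = ω₀/(2π) = 2.39e+04 Hz.

f₀ = 2.39e+04 Hz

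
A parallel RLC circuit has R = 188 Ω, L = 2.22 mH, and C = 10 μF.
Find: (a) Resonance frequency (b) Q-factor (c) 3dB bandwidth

Step 1 — Resonance: ω₀ = 1/√(LC) = 1/√(0.00222·1e-05) = 6712 rad/s.
Step 2 — f₀ = ω₀/(2π) = 1068 Hz.
Step 3 — Parallel Q: Q = R/(ω₀L) = 188/(6712·0.00222) = 12.62.
Step 4 — Bandwidth: Δω = ω₀/Q = 531.9 rad/s; BW = Δω/(2π) = 84.66 Hz.

(a) f₀ = 1068 Hz  (b) Q = 12.62  (c) BW = 84.66 Hz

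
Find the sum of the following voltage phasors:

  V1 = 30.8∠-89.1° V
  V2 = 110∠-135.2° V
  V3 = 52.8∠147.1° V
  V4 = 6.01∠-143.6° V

Step 1 — Convert each phasor to rectangular form:
  V1 = 30.8·(cos(-89.1°) + j·sin(-89.1°)) = 0.4838 - j30.8 V
  V2 = 110·(cos(-135.2°) + j·sin(-135.2°)) = -78.05 - j77.51 V
  V3 = 52.8·(cos(147.1°) + j·sin(147.1°)) = -44.33 + j28.68 V
  V4 = 6.01·(cos(-143.6°) + j·sin(-143.6°)) = -4.837 - j3.566 V
Step 2 — Sum components: V_total = -126.7 - j83.19 V.
Step 3 — Convert to polar: |V_total| = 151.6 V, ∠V_total = -146.7°.

V_total = 151.6∠-146.7° V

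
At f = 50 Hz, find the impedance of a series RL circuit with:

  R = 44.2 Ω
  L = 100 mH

Step 1 — Angular frequency: ω = 2π·f = 2π·50 = 314.2 rad/s.
Step 2 — Component impedances:
  R: Z = R = 44.2 Ω
  L: Z = jωL = j·314.2·0.1 = 0 + j31.42 Ω
Step 3 — Series combination: Z_total = R + L = 44.2 + j31.42 Ω = 54.23∠35.4° Ω.

Z = 44.2 + j31.42 Ω = 54.23∠35.4° Ω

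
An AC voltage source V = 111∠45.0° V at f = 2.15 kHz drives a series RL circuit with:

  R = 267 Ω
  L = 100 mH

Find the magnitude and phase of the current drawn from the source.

Step 1 — Angular frequency: ω = 2π·f = 2π·2150 = 1.351e+04 rad/s.
Step 2 — Component impedances:
  R: Z = R = 267 Ω
  L: Z = jωL = j·1.351e+04·0.1 = 0 + j1351 Ω
Step 3 — Series combination: Z_total = R + L = 267 + j1351 Ω = 1377∠78.8° Ω.
Step 4 — Source phasor: V = 111∠45.0° V = 78.49 + j78.49 V.
Step 5 — Ohm's law: I = V / Z_total = (78.49 + j78.49) / (267 + j1351) = 0.06697 - j0.04487 A.
Step 6 — Convert to polar: |I| = 0.08061 A, ∠I = -33.8°.

I = 0.08061∠-33.8° A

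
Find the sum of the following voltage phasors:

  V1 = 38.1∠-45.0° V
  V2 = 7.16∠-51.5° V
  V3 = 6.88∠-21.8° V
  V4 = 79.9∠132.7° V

Step 1 — Convert each phasor to rectangular form:
  V1 = 38.1·(cos(-45.0°) + j·sin(-45.0°)) = 26.94 - j26.94 V
  V2 = 7.16·(cos(-51.5°) + j·sin(-51.5°)) = 4.457 - j5.603 V
  V3 = 6.88·(cos(-21.8°) + j·sin(-21.8°)) = 6.388 - j2.555 V
  V4 = 79.9·(cos(132.7°) + j·sin(132.7°)) = -54.18 + j58.72 V
Step 2 — Sum components: V_total = -16.4 + j23.62 V.
Step 3 — Convert to polar: |V_total| = 28.76 V, ∠V_total = 124.8°.

V_total = 28.76∠124.8° V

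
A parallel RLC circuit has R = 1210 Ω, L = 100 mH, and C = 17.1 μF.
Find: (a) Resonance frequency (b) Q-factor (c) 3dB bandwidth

Step 1 — Resonance: ω₀ = 1/√(LC) = 1/√(0.1·1.71e-05) = 764.7 rad/s.
Step 2 — f₀ = ω₀/(2π) = 121.7 Hz.
Step 3 — Parallel Q: Q = R/(ω₀L) = 1210/(764.7·0.1) = 15.82.
Step 4 — Bandwidth: Δω = ω₀/Q = 48.33 rad/s; BW = Δω/(2π) = 7.692 Hz.

(a) f₀ = 121.7 Hz  (b) Q = 15.82  (c) BW = 7.692 Hz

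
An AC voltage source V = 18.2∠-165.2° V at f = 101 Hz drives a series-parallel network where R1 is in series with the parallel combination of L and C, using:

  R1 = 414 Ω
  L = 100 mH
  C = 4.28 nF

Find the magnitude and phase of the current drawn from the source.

Step 1 — Angular frequency: ω = 2π·f = 2π·101 = 634.6 rad/s.
Step 2 — Component impedances:
  R1: Z = R = 414 Ω
  L: Z = jωL = j·634.6·0.1 = 0 + j63.46 Ω
  C: Z = 1/(jωC) = -j/(ω·C) = 0 - j3.682e+05 Ω
Step 3 — Parallel branch: L || C = 1/(1/L + 1/C) = 0 + j63.47 Ω.
Step 4 — Series with R1: Z_total = R1 + (L || C) = 414 + j63.47 Ω = 418.8∠8.7° Ω.
Step 5 — Source phasor: V = 18.2∠-165.2° V = -17.6 - j4.649 V.
Step 6 — Ohm's law: I = V / Z_total = (-17.6 - j4.649) / (414 + j63.47) = -0.04321 - j0.004605 A.
Step 7 — Convert to polar: |I| = 0.04345 A, ∠I = -173.9°.

I = 0.04345∠-173.9° A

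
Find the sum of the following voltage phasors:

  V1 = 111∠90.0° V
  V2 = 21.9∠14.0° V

Step 1 — Convert each phasor to rectangular form:
  V1 = 111·(cos(90.0°) + j·sin(90.0°)) = 0 + j111 V
  V2 = 21.9·(cos(14.0°) + j·sin(14.0°)) = 21.25 + j5.298 V
Step 2 — Sum components: V_total = 21.25 + j116.3 V.
Step 3 — Convert to polar: |V_total| = 118.2 V, ∠V_total = 79.6°.

V_total = 118.2∠79.6° V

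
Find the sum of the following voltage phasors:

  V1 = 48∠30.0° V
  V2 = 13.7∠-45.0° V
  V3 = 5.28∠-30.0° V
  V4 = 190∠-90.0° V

Step 1 — Convert each phasor to rectangular form:
  V1 = 48·(cos(30.0°) + j·sin(30.0°)) = 41.57 + j24 V
  V2 = 13.7·(cos(-45.0°) + j·sin(-45.0°)) = 9.687 - j9.687 V
  V3 = 5.28·(cos(-30.0°) + j·sin(-30.0°)) = 4.573 - j2.64 V
  V4 = 190·(cos(-90.0°) + j·sin(-90.0°)) = 0 - j190 V
Step 2 — Sum components: V_total = 55.83 - j178.3 V.
Step 3 — Convert to polar: |V_total| = 186.9 V, ∠V_total = -72.6°.

V_total = 186.9∠-72.6° V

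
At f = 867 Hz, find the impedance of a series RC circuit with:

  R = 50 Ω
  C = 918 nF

Step 1 — Angular frequency: ω = 2π·f = 2π·867 = 5448 rad/s.
Step 2 — Component impedances:
  R: Z = R = 50 Ω
  C: Z = 1/(jωC) = -j/(ω·C) = 0 - j200 Ω
Step 3 — Series combination: Z_total = R + C = 50 - j200 Ω = 206.1∠-76.0° Ω.

Z = 50 - j200 Ω = 206.1∠-76.0° Ω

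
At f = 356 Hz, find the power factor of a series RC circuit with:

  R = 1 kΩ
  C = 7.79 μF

Step 1 — Angular frequency: ω = 2π·f = 2π·356 = 2237 rad/s.
Step 2 — Component impedances:
  R: Z = R = 1000 Ω
  C: Z = 1/(jωC) = -j/(ω·C) = 0 - j57.39 Ω
Step 3 — Series combination: Z_total = R + C = 1000 - j57.39 Ω = 1002∠-3.3° Ω.
Step 4 — Power factor: PF = cos(φ) = Re(Z)/|Z| = 1000/1001.6 = 0.9984.
Step 5 — Type: Im(Z) = -57.39 ⇒ leading (phase φ = -3.3°).

PF = 0.9984 (leading, φ = -3.3°)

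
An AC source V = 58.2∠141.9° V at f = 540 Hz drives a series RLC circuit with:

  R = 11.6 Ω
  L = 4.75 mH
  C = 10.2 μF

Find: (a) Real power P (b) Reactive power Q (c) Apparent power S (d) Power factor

Step 1 — Angular frequency: ω = 2π·f = 2π·540 = 3393 rad/s.
Step 2 — Component impedances:
  R: Z = R = 11.6 Ω
  L: Z = jωL = j·3393·0.00475 = 0 + j16.12 Ω
  C: Z = 1/(jωC) = -j/(ω·C) = 0 - j28.9 Ω
Step 3 — Series combination: Z_total = R + L + C = 11.6 - j12.78 Ω = 17.26∠-47.8° Ω.
Step 4 — Source phasor: V = 58.2∠141.9° V = -45.8 + j35.91 V.
Step 5 — Current: I = V / Z = -3.324 - j0.5664 A = 3.372∠-170.3° A.
Step 6 — Complex power: S = V·I* = 131.9 - j145.3 VA.
Step 7 — Real power: P = Re(S) = 131.9 W.
Step 8 — Reactive power: Q = Im(S) = -145.3 VAR.
Step 9 — Apparent power: |S| = 196.3 VA.
Step 10 — Power factor: PF = P/|S| = 0.6721 (leading).

(a) P = 131.9 W  (b) Q = -145.3 VAR  (c) S = 196.3 VA  (d) PF = 0.6721 (leading)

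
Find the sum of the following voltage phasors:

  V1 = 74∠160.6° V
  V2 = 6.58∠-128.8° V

Step 1 — Convert each phasor to rectangular form:
  V1 = 74·(cos(160.6°) + j·sin(160.6°)) = -69.8 + j24.58 V
  V2 = 6.58·(cos(-128.8°) + j·sin(-128.8°)) = -4.123 - j5.128 V
Step 2 — Sum components: V_total = -73.92 + j19.45 V.
Step 3 — Convert to polar: |V_total| = 76.44 V, ∠V_total = 165.3°.

V_total = 76.44∠165.3° V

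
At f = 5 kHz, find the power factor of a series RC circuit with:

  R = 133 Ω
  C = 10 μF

Step 1 — Angular frequency: ω = 2π·f = 2π·5000 = 3.142e+04 rad/s.
Step 2 — Component impedances:
  R: Z = R = 133 Ω
  C: Z = 1/(jωC) = -j/(ω·C) = 0 - j3.183 Ω
Step 3 — Series combination: Z_total = R + C = 133 - j3.183 Ω = 133∠-1.4° Ω.
Step 4 — Power factor: PF = cos(φ) = Re(Z)/|Z| = 133/133.04 = 0.9997.
Step 5 — Type: Im(Z) = -3.183 ⇒ leading (phase φ = -1.4°).

PF = 0.9997 (leading, φ = -1.4°)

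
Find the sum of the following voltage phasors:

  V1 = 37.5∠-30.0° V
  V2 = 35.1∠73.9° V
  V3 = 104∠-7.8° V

Step 1 — Convert each phasor to rectangular form:
  V1 = 37.5·(cos(-30.0°) + j·sin(-30.0°)) = 32.48 - j18.75 V
  V2 = 35.1·(cos(73.9°) + j·sin(73.9°)) = 9.734 + j33.72 V
  V3 = 104·(cos(-7.8°) + j·sin(-7.8°)) = 103 - j14.11 V
Step 2 — Sum components: V_total = 145.2 + j0.8589 V.
Step 3 — Convert to polar: |V_total| = 145.3 V, ∠V_total = 0.3°.

V_total = 145.3∠0.3° V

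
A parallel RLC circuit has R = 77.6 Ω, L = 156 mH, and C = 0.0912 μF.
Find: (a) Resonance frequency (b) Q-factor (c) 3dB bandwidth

Step 1 — Resonance: ω₀ = 1/√(LC) = 1/√(0.156·9.12e-08) = 8384 rad/s.
Step 2 — f₀ = ω₀/(2π) = 1334 Hz.
Step 3 — Parallel Q: Q = R/(ω₀L) = 77.6/(8384·0.156) = 0.05933.
Step 4 — Bandwidth: Δω = ω₀/Q = 1.413e+05 rad/s; BW = Δω/(2π) = 2.249e+04 Hz.

(a) f₀ = 1334 Hz  (b) Q = 0.05933  (c) BW = 2.249e+04 Hz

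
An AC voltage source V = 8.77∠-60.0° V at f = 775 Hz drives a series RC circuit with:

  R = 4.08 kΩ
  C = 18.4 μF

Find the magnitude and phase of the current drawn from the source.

Step 1 — Angular frequency: ω = 2π·f = 2π·775 = 4869 rad/s.
Step 2 — Component impedances:
  R: Z = R = 4080 Ω
  C: Z = 1/(jωC) = -j/(ω·C) = 0 - j11.16 Ω
Step 3 — Series combination: Z_total = R + C = 4080 - j11.16 Ω = 4080∠-0.2° Ω.
Step 4 — Source phasor: V = 8.77∠-60.0° V = 4.385 - j7.595 V.
Step 5 — Ohm's law: I = V / Z_total = (4.385 - j7.595) / (4080 - j11.16) = 0.00108 - j0.001859 A.
Step 6 — Convert to polar: |I| = 0.00215 A, ∠I = -59.8°.

I = 0.00215∠-59.8° A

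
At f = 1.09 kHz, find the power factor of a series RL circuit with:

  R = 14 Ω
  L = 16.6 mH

Step 1 — Angular frequency: ω = 2π·f = 2π·1090 = 6849 rad/s.
Step 2 — Component impedances:
  R: Z = R = 14 Ω
  L: Z = jωL = j·6849·0.0166 = 0 + j113.7 Ω
Step 3 — Series combination: Z_total = R + L = 14 + j113.7 Ω = 114.5∠83.0° Ω.
Step 4 — Power factor: PF = cos(φ) = Re(Z)/|Z| = 14/114.55 = 0.1222.
Step 5 — Type: Im(Z) = 113.7 ⇒ lagging (phase φ = 83.0°).

PF = 0.1222 (lagging, φ = 83.0°)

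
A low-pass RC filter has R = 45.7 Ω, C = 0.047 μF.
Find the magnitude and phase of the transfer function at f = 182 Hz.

Step 1 — Angular frequency: ω = 2π·182 = 1144 rad/s.
Step 2 — Transfer function: H(jω) = 1/(1 + jωRC).
Step 3 — Denominator: 1 + jωRC = 1 + j·1144·45.7·4.7e-08 = 1 + j0.002456.
Step 4 — H = 1 - j0.002456.
Step 5 — Magnitude: |H| = 1 (-0.0 dB); phase: φ = -0.1°.

|H| = 1 (-0.0 dB), φ = -0.1°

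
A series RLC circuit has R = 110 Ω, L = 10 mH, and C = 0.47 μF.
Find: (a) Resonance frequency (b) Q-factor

Step 1 — Resonance condition Im(Z)=0 gives ω₀ = 1/√(LC).
Step 2 — ω₀ = 1/√(0.01·4.7e-07) = 1.459e+04 rad/s.
Step 3 — f₀ = ω₀/(2π) = 2322 Hz.
Step 4 — Series Q: Q = ω₀L/R = 1.459e+04·0.01/110 = 1.326.

(a) f₀ = 2322 Hz  (b) Q = 1.326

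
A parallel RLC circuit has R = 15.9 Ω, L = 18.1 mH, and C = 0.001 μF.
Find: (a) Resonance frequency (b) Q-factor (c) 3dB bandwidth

Step 1 — Resonance: ω₀ = 1/√(LC) = 1/√(0.0181·1e-09) = 2.351e+05 rad/s.
Step 2 — f₀ = ω₀/(2π) = 3.741e+04 Hz.
Step 3 — Parallel Q: Q = R/(ω₀L) = 15.9/(2.351e+05·0.0181) = 0.003737.
Step 4 — Bandwidth: Δω = ω₀/Q = 6.289e+07 rad/s; BW = Δω/(2π) = 1.001e+07 Hz.

(a) f₀ = 3.741e+04 Hz  (b) Q = 0.003737  (c) BW = 1.001e+07 Hz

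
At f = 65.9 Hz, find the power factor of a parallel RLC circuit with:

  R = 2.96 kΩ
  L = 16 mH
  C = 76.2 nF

Step 1 — Angular frequency: ω = 2π·f = 2π·65.9 = 414.1 rad/s.
Step 2 — Component impedances:
  R: Z = R = 2960 Ω
  L: Z = jωL = j·414.1·0.016 = 0 + j6.625 Ω
  C: Z = 1/(jωC) = -j/(ω·C) = 0 - j3.169e+04 Ω
Step 3 — Parallel combination: 1/Z_total = 1/R + 1/L + 1/C; Z_total = 0.01483 + j6.626 Ω = 6.626∠89.9° Ω.
Step 4 — Power factor: PF = cos(φ) = Re(Z)/|Z| = 0.014834/6.6264 = 0.002239.
Step 5 — Type: Im(Z) = 6.626 ⇒ lagging (phase φ = 89.9°).

PF = 0.002239 (lagging, φ = 89.9°)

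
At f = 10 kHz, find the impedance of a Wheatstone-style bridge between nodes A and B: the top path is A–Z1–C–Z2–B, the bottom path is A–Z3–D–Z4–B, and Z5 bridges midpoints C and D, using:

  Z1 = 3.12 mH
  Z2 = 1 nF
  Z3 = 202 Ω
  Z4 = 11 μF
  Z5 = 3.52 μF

Step 1 — Angular frequency: ω = 2π·f = 2π·1e+04 = 6.283e+04 rad/s.
Step 2 — Component impedances:
  Z1: Z = jωL = j·6.283e+04·0.00312 = 0 + j196 Ω
  Z2: Z = 1/(jωC) = -j/(ω·C) = 0 - j1.592e+04 Ω
  Z3: Z = R = 202 Ω
  Z4: Z = 1/(jωC) = -j/(ω·C) = 0 - j1.447 Ω
  Z5: Z = 1/(jωC) = -j/(ω·C) = 0 - j4.521 Ω
Step 3 — Bridge requires nodal analysis (the Z5 bridge couples midpoints C and D, so the two paths cannot be reduced to a simple series/parallel combination). Setting node B to ground and injecting 1 A at node A, the 3-node admittance system at A, C, D solves to V_A = Z_AB = 95.62 + j99.41 Ω = 137.9∠46.1° Ω.

Z = 95.62 + j99.41 Ω = 137.9∠46.1° Ω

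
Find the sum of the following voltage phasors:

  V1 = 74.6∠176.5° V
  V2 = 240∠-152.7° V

Step 1 — Convert each phasor to rectangular form:
  V1 = 74.6·(cos(176.5°) + j·sin(176.5°)) = -74.46 + j4.554 V
  V2 = 240·(cos(-152.7°) + j·sin(-152.7°)) = -213.3 - j110.1 V
Step 2 — Sum components: V_total = -287.7 - j105.5 V.
Step 3 — Convert to polar: |V_total| = 306.5 V, ∠V_total = -159.9°.

V_total = 306.5∠-159.9° V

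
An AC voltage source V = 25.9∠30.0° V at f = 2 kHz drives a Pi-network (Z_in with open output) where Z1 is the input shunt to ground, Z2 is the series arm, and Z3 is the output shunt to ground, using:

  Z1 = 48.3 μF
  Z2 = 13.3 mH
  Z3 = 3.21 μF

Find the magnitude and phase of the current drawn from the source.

Step 1 — Angular frequency: ω = 2π·f = 2π·2000 = 1.257e+04 rad/s.
Step 2 — Component impedances:
  Z1: Z = 1/(jωC) = -j/(ω·C) = 0 - j1.648 Ω
  Z2: Z = jωL = j·1.257e+04·0.0133 = 0 + j167.1 Ω
  Z3: Z = 1/(jωC) = -j/(ω·C) = 0 - j24.79 Ω
Step 3 — With open output, the series arm Z2 and the output shunt Z3 appear in series to ground: Z2 + Z3 = 0 + j142.3 Ω.
Step 4 — Parallel with input shunt Z1: Z_in = Z1 || (Z2 + Z3) = 0 - j1.667 Ω = 1.667∠-90.0° Ω.
Step 5 — Source phasor: V = 25.9∠30.0° V = 22.43 + j12.95 V.
Step 6 — Ohm's law: I = V / Z_total = (22.43 + j12.95) / (0 - j1.667) = -7.769 + j13.46 A.
Step 7 — Convert to polar: |I| = 15.54 A, ∠I = 120.0°.

I = 15.54∠120.0° A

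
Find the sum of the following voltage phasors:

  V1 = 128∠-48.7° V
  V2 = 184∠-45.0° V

Step 1 — Convert each phasor to rectangular form:
  V1 = 128·(cos(-48.7°) + j·sin(-48.7°)) = 84.48 - j96.16 V
  V2 = 184·(cos(-45.0°) + j·sin(-45.0°)) = 130.1 - j130.1 V
Step 2 — Sum components: V_total = 214.6 - j226.3 V.
Step 3 — Convert to polar: |V_total| = 311.8 V, ∠V_total = -46.5°.

V_total = 311.8∠-46.5° V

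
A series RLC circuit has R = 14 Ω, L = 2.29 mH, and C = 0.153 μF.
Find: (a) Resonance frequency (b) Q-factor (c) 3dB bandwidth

Step 1 — Resonance: ω₀ = 1/√(LC) = 1/√(0.00229·1.53e-07) = 5.342e+04 rad/s.
Step 2 — f₀ = ω₀/(2π) = 8503 Hz.
Step 3 — Series Q: Q = ω₀L/R = 5.342e+04·0.00229/14 = 8.739.
Step 4 — Bandwidth: Δω = ω₀/Q = 6114 rad/s; BW = Δω/(2π) = 973 Hz.

(a) f₀ = 8503 Hz  (b) Q = 8.739  (c) BW = 973 Hz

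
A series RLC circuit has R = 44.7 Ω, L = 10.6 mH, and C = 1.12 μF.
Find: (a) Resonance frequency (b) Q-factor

Step 1 — Resonance condition Im(Z)=0 gives ω₀ = 1/√(LC).
Step 2 — ω₀ = 1/√(0.0106·1.12e-06) = 9178 rad/s.
Step 3 — f₀ = ω₀/(2π) = 1461 Hz.
Step 4 — Series Q: Q = ω₀L/R = 9178·0.0106/44.7 = 2.176.

(a) f₀ = 1461 Hz  (b) Q = 2.176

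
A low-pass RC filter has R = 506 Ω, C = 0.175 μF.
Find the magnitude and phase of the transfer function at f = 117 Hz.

Step 1 — Angular frequency: ω = 2π·117 = 735.1 rad/s.
Step 2 — Transfer function: H(jω) = 1/(1 + jωRC).
Step 3 — Denominator: 1 + jωRC = 1 + j·735.1·506·1.75e-07 = 1 + j0.0651.
Step 4 — H = 0.9958 - j0.06482.
Step 5 — Magnitude: |H| = 0.9979 (-0.0 dB); phase: φ = -3.7°.

|H| = 0.9979 (-0.0 dB), φ = -3.7°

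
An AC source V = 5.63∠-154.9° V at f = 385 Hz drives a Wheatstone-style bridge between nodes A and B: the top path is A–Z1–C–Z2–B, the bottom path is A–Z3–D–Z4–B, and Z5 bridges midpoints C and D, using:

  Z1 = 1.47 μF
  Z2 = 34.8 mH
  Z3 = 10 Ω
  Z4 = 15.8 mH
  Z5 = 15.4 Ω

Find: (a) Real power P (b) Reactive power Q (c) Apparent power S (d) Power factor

Step 1 — Angular frequency: ω = 2π·f = 2π·385 = 2419 rad/s.
Step 2 — Component impedances:
  Z1: Z = 1/(jωC) = -j/(ω·C) = 0 - j281.2 Ω
  Z2: Z = jωL = j·2419·0.0348 = 0 + j84.18 Ω
  Z3: Z = R = 10 Ω
  Z4: Z = jωL = j·2419·0.0158 = 0 + j38.22 Ω
  Z5: Z = R = 15.4 Ω
Step 3 — Bridge requires nodal analysis (the Z5 bridge couples midpoints C and D, so the two paths cannot be reduced to a simple series/parallel combination). Setting node B to ground and injecting 1 A at node A, the 3-node admittance system at A, C, D solves to V_A = Z_AB = 11.47 + j25.7 Ω = 28.14∠65.9° Ω.
Step 4 — Source phasor: V = 5.63∠-154.9° V = -5.098 - j2.388 V.
Step 5 — Current: I = V / Z = -0.1513 + j0.1308 A = 0.2001∠139.2° A.
Step 6 — Complex power: S = V·I* = 0.4591 + j1.029 VA.
Step 7 — Real power: P = Re(S) = 0.4591 W.
Step 8 — Reactive power: Q = Im(S) = 1.029 VAR.
Step 9 — Apparent power: |S| = 1.126 VA.
Step 10 — Power factor: PF = P/|S| = 0.4076 (lagging).

(a) P = 0.4591 W  (b) Q = 1.029 VAR  (c) S = 1.126 VA  (d) PF = 0.4076 (lagging)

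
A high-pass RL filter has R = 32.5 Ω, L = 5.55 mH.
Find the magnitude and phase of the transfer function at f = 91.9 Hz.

Step 1 — Angular frequency: ω = 2π·91.9 = 577.4 rad/s.
Step 2 — Transfer function: H(jω) = jωL/(R + jωL).
Step 3 — Numerator jωL = j·3.205; denominator R + jωL = 32.5 + j3.205.
Step 4 — H = 0.00963 + j0.09766.
Step 5 — Magnitude: |H| = 0.09813 (-20.2 dB); phase: φ = 84.4°.

|H| = 0.09813 (-20.2 dB), φ = 84.4°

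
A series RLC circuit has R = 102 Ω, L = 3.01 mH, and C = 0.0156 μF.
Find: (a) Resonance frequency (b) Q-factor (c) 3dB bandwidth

Step 1 — Resonance: ω₀ = 1/√(LC) = 1/√(0.00301·1.56e-08) = 1.459e+05 rad/s.
Step 2 — f₀ = ω₀/(2π) = 2.323e+04 Hz.
Step 3 — Series Q: Q = ω₀L/R = 1.459e+05·0.00301/102 = 4.306.
Step 4 — Bandwidth: Δω = ω₀/Q = 3.389e+04 rad/s; BW = Δω/(2π) = 5393 Hz.

(a) f₀ = 2.323e+04 Hz  (b) Q = 4.306  (c) BW = 5393 Hz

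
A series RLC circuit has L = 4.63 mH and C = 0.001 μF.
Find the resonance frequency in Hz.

Step 1 — Resonance condition Im(Z)=0 gives ω₀ = 1/√(LC).
Step 2 — ω₀ = 1/√(0.00463·1e-09) = 4.647e+05 rad/s.
Step 3 — f₀ = ω₀/(2π) = 7.397e+04 Hz.

f₀ = 7.397e+04 Hz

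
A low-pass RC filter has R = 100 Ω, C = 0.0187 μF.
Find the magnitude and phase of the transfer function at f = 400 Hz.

Step 1 — Angular frequency: ω = 2π·400 = 2513 rad/s.
Step 2 — Transfer function: H(jω) = 1/(1 + jωRC).
Step 3 — Denominator: 1 + jωRC = 1 + j·2513·100·1.87e-08 = 1 + j0.0047.
Step 4 — H = 1 - j0.0047.
Step 5 — Magnitude: |H| = 1 (-0.0 dB); phase: φ = -0.3°.

|H| = 1 (-0.0 dB), φ = -0.3°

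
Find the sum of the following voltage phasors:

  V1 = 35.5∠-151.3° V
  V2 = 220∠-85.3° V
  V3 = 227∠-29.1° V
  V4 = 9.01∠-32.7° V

Step 1 — Convert each phasor to rectangular form:
  V1 = 35.5·(cos(-151.3°) + j·sin(-151.3°)) = -31.14 - j17.05 V
  V2 = 220·(cos(-85.3°) + j·sin(-85.3°)) = 18.03 - j219.3 V
  V3 = 227·(cos(-29.1°) + j·sin(-29.1°)) = 198.3 - j110.4 V
  V4 = 9.01·(cos(-32.7°) + j·sin(-32.7°)) = 7.582 - j4.868 V
Step 2 — Sum components: V_total = 192.8 - j351.6 V.
Step 3 — Convert to polar: |V_total| = 401 V, ∠V_total = -61.3°.

V_total = 401∠-61.3° V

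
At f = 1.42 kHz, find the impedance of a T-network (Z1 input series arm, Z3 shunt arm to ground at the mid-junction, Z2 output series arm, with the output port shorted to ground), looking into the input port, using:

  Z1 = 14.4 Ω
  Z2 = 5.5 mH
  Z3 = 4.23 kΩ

Step 1 — Angular frequency: ω = 2π·f = 2π·1420 = 8922 rad/s.
Step 2 — Component impedances:
  Z1: Z = R = 14.4 Ω
  Z2: Z = jωL = j·8922·0.0055 = 0 + j49.07 Ω
  Z3: Z = R = 4230 Ω
Step 3 — With the output port shorted to ground, the output series arm Z2 runs from the junction to ground; the shunt arm Z3 also runs from the junction to ground. They appear in parallel: Z3 || Z2 = 0.5692 + j49.07 Ω.
Step 4 — Series with input arm Z1: Z_in = Z1 + (Z3 || Z2) = 14.97 + j49.07 Ω = 51.3∠73.0° Ω.

Z = 14.97 + j49.07 Ω = 51.3∠73.0° Ω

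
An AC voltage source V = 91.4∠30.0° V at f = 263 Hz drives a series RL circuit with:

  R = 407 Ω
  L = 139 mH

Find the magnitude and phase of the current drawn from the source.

Step 1 — Angular frequency: ω = 2π·f = 2π·263 = 1652 rad/s.
Step 2 — Component impedances:
  R: Z = R = 407 Ω
  L: Z = jωL = j·1652·0.139 = 0 + j229.7 Ω
Step 3 — Series combination: Z_total = R + L = 407 + j229.7 Ω = 467.3∠29.4° Ω.
Step 4 — Source phasor: V = 91.4∠30.0° V = 79.15 + j45.7 V.
Step 5 — Ohm's law: I = V / Z_total = (79.15 + j45.7) / (407 + j229.7) = 0.1956 + j0.001916 A.
Step 6 — Convert to polar: |I| = 0.1956 A, ∠I = 0.6°.

I = 0.1956∠0.6° A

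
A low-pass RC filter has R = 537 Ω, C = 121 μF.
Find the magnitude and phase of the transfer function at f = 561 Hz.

Step 1 — Angular frequency: ω = 2π·561 = 3525 rad/s.
Step 2 — Transfer function: H(jω) = 1/(1 + jωRC).
Step 3 — Denominator: 1 + jωRC = 1 + j·3525·537·0.000121 = 1 + j229.
Step 4 — H = 1.906e-05 - j0.004366.
Step 5 — Magnitude: |H| = 0.004366 (-47.2 dB); phase: φ = -89.7°.

|H| = 0.004366 (-47.2 dB), φ = -89.7°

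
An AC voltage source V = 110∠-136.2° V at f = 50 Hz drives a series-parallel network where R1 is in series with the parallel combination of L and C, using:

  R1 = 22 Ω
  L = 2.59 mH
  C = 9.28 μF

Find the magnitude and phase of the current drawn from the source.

Step 1 — Angular frequency: ω = 2π·f = 2π·50 = 314.2 rad/s.
Step 2 — Component impedances:
  R1: Z = R = 22 Ω
  L: Z = jωL = j·314.2·0.00259 = 0 + j0.8137 Ω
  C: Z = 1/(jωC) = -j/(ω·C) = 0 - j343 Ω
Step 3 — Parallel branch: L || C = 1/(1/L + 1/C) = 0 + j0.8156 Ω.
Step 4 — Series with R1: Z_total = R1 + (L || C) = 22 + j0.8156 Ω = 22.02∠2.1° Ω.
Step 5 — Source phasor: V = 110∠-136.2° V = -79.39 - j76.14 V.
Step 6 — Ohm's law: I = V / Z_total = (-79.39 - j76.14) / (22 + j0.8156) = -3.732 - j3.322 A.
Step 7 — Convert to polar: |I| = 4.997 A, ∠I = -138.3°.

I = 4.997∠-138.3° A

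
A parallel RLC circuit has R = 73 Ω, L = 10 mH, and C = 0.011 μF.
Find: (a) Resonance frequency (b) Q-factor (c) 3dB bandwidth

Step 1 — Resonance: ω₀ = 1/√(LC) = 1/√(0.01·1.1e-08) = 9.535e+04 rad/s.
Step 2 — f₀ = ω₀/(2π) = 1.517e+04 Hz.
Step 3 — Parallel Q: Q = R/(ω₀L) = 73/(9.535e+04·0.01) = 0.07656.
Step 4 — Bandwidth: Δω = ω₀/Q = 1.245e+06 rad/s; BW = Δω/(2π) = 1.982e+05 Hz.

(a) f₀ = 1.517e+04 Hz  (b) Q = 0.07656  (c) BW = 1.982e+05 Hz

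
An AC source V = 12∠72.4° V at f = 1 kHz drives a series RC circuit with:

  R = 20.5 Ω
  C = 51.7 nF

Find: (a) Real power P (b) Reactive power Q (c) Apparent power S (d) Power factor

Step 1 — Angular frequency: ω = 2π·f = 2π·1000 = 6283 rad/s.
Step 2 — Component impedances:
  R: Z = R = 20.5 Ω
  C: Z = 1/(jωC) = -j/(ω·C) = 0 - j3078 Ω
Step 3 — Series combination: Z_total = R + C = 20.5 - j3078 Ω = 3079∠-89.6° Ω.
Step 4 — Source phasor: V = 12∠72.4° V = 3.628 + j11.44 V.
Step 5 — Current: I = V / Z = -0.003708 + j0.001203 A = 0.003898∠162.0° A.
Step 6 — Complex power: S = V·I* = 0.0003115 - j0.04677 VA.
Step 7 — Real power: P = Re(S) = 0.0003115 W.
Step 8 — Reactive power: Q = Im(S) = -0.04677 VAR.
Step 9 — Apparent power: |S| = 0.04678 VA.
Step 10 — Power factor: PF = P/|S| = 0.006659 (leading).

(a) P = 0.0003115 W  (b) Q = -0.04677 VAR  (c) S = 0.04678 VA  (d) PF = 0.006659 (leading)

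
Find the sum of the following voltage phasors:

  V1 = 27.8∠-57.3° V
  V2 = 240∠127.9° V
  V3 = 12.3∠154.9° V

Step 1 — Convert each phasor to rectangular form:
  V1 = 27.8·(cos(-57.3°) + j·sin(-57.3°)) = 15.02 - j23.39 V
  V2 = 240·(cos(127.9°) + j·sin(127.9°)) = -147.4 + j189.4 V
  V3 = 12.3·(cos(154.9°) + j·sin(154.9°)) = -11.14 + j5.218 V
Step 2 — Sum components: V_total = -143.5 + j171.2 V.
Step 3 — Convert to polar: |V_total| = 223.4 V, ∠V_total = 130.0°.

V_total = 223.4∠130.0° V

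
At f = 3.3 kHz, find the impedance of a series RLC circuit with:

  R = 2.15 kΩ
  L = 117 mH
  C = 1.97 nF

Step 1 — Angular frequency: ω = 2π·f = 2π·3300 = 2.073e+04 rad/s.
Step 2 — Component impedances:
  R: Z = R = 2150 Ω
  L: Z = jωL = j·2.073e+04·0.117 = 0 + j2426 Ω
  C: Z = 1/(jωC) = -j/(ω·C) = 0 - j2.448e+04 Ω
Step 3 — Series combination: Z_total = R + L + C = 2150 - j2.206e+04 Ω = 2.216e+04∠-84.4° Ω.

Z = 2150 - j2.206e+04 Ω = 2.216e+04∠-84.4° Ω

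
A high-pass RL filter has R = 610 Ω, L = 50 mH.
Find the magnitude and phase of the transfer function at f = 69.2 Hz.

Step 1 — Angular frequency: ω = 2π·69.2 = 434.8 rad/s.
Step 2 — Transfer function: H(jω) = jωL/(R + jωL).
Step 3 — Numerator jωL = j·21.74; denominator R + jωL = 610 + j21.74.
Step 4 — H = 0.001269 + j0.03559.
Step 5 — Magnitude: |H| = 0.03562 (-29.0 dB); phase: φ = 88.0°.

|H| = 0.03562 (-29.0 dB), φ = 88.0°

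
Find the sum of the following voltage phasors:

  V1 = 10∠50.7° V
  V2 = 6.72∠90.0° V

Step 1 — Convert each phasor to rectangular form:
  V1 = 10·(cos(50.7°) + j·sin(50.7°)) = 6.334 + j7.738 V
  V2 = 6.72·(cos(90.0°) + j·sin(90.0°)) = 0 + j6.72 V
Step 2 — Sum components: V_total = 6.334 + j14.46 V.
Step 3 — Convert to polar: |V_total| = 15.78 V, ∠V_total = 66.3°.

V_total = 15.78∠66.3° V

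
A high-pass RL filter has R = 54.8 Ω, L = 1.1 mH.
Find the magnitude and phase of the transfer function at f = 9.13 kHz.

Step 1 — Angular frequency: ω = 2π·9130 = 5.737e+04 rad/s.
Step 2 — Transfer function: H(jω) = jωL/(R + jωL).
Step 3 — Numerator jωL = j·63.1; denominator R + jωL = 54.8 + j63.1.
Step 4 — H = 0.5701 + j0.4951.
Step 5 — Magnitude: |H| = 0.755 (-2.4 dB); phase: φ = 41.0°.

|H| = 0.755 (-2.4 dB), φ = 41.0°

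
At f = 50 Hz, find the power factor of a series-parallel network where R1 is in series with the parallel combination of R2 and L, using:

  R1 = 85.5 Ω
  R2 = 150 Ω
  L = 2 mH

Step 1 — Angular frequency: ω = 2π·f = 2π·50 = 314.2 rad/s.
Step 2 — Component impedances:
  R1: Z = R = 85.5 Ω
  R2: Z = R = 150 Ω
  L: Z = jωL = j·314.2·0.002 = 0 + j0.6283 Ω
Step 3 — Parallel branch: R2 || L = 1/(1/R2 + 1/L) = 0.002632 + j0.6283 Ω.
Step 4 — Series with R1: Z_total = R1 + (R2 || L) = 85.5 + j0.6283 Ω = 85.5∠0.4° Ω.
Step 5 — Power factor: PF = cos(φ) = Re(Z)/|Z| = 85.5/85.5 = 1.
Step 6 — Type: Im(Z) = 0.6283 ⇒ lagging (phase φ = 0.4°).

PF = 1 (lagging, φ = 0.4°)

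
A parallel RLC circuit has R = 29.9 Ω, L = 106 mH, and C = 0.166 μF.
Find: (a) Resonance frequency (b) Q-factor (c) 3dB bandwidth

Step 1 — Resonance: ω₀ = 1/√(LC) = 1/√(0.106·1.66e-07) = 7539 rad/s.
Step 2 — f₀ = ω₀/(2π) = 1200 Hz.
Step 3 — Parallel Q: Q = R/(ω₀L) = 29.9/(7539·0.106) = 0.03742.
Step 4 — Bandwidth: Δω = ω₀/Q = 2.015e+05 rad/s; BW = Δω/(2π) = 3.207e+04 Hz.

(a) f₀ = 1200 Hz  (b) Q = 0.03742  (c) BW = 3.207e+04 Hz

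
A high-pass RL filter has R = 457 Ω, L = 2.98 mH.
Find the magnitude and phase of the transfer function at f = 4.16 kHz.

Step 1 — Angular frequency: ω = 2π·4160 = 2.614e+04 rad/s.
Step 2 — Transfer function: H(jω) = jωL/(R + jωL).
Step 3 — Numerator jωL = j·77.89; denominator R + jωL = 457 + j77.89.
Step 4 — H = 0.02823 + j0.1656.
Step 5 — Magnitude: |H| = 0.168 (-15.5 dB); phase: φ = 80.3°.

|H| = 0.168 (-15.5 dB), φ = 80.3°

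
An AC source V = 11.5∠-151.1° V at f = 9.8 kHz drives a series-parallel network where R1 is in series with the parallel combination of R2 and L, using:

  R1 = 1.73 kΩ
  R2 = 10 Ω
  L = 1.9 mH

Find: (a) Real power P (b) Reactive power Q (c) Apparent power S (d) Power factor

Step 1 — Angular frequency: ω = 2π·f = 2π·9800 = 6.158e+04 rad/s.
Step 2 — Component impedances:
  R1: Z = R = 1730 Ω
  R2: Z = R = 10 Ω
  L: Z = jωL = j·6.158e+04·0.0019 = 0 + j117 Ω
Step 3 — Parallel branch: R2 || L = 1/(1/R2 + 1/L) = 9.927 + j0.8486 Ω.
Step 4 — Series with R1: Z_total = R1 + (R2 || L) = 1740 + j0.8486 Ω = 1740∠0.0° Ω.
Step 5 — Source phasor: V = 11.5∠-151.1° V = -10.07 - j5.558 V.
Step 6 — Current: I = V / Z = -0.005788 - j0.003191 A = 0.006609∠-151.1° A.
Step 7 — Complex power: S = V·I* = 0.07601 + j3.707e-05 VA.
Step 8 — Real power: P = Re(S) = 0.07601 W.
Step 9 — Reactive power: Q = Im(S) = 3.707e-05 VAR.
Step 10 — Apparent power: |S| = 0.07601 VA.
Step 11 — Power factor: PF = P/|S| = 1 (lagging).

(a) P = 0.07601 W  (b) Q = 3.707e-05 VAR  (c) S = 0.07601 VA  (d) PF = 1 (lagging)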